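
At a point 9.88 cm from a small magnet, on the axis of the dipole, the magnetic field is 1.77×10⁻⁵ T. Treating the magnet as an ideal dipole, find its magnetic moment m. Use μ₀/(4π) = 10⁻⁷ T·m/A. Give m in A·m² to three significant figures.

m ≈ 0.0854 A·m²

On axis B = (μ₀/4π)·2m/r³, so m = Br³·4π/(μ₀·2).
m = (1.77×10⁻⁵)·(0.0988)³ / (2·10⁻⁷) = 0.08535 A·m².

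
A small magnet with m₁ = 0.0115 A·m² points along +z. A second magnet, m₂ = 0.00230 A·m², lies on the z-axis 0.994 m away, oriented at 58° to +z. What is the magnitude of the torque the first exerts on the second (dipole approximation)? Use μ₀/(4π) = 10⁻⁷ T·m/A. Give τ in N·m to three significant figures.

Dipole B is on the axis of dipole A, so B₁ there is axial: B₁ = (μ₀/4π)·2m₁/r³ along +z.
B₁ = 2(10⁻⁷)(0.0115)/(0.994)³ = 2.342×10⁻⁹ T.
τ = m₂ B₁ sinθ.
τ = (0.00230)(2.342×10⁻⁹)·sin58° = 4.568×10⁻¹² N·m.

τ ≈ 4.57×10⁻¹² N·m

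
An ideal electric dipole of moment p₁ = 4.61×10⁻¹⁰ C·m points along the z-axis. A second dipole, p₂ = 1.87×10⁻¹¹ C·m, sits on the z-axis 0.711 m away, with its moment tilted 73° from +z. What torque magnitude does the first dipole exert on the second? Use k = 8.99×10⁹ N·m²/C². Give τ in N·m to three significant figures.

The second dipole sits on the axis of the first, so the field there is axial: E₁ = 2kp₁/r³ along +z.
E₁ = 2(8.99×10⁹)(4.61×10⁻¹⁰)/(0.711)³ = 23.06 N/C.
Torque on the second dipole: τ = p₂ E₁ sinθ.
τ = (1.87×10⁻¹¹)(23.06)·sin73° = 4.124×10⁻¹⁰ N·m.

τ ≈ 4.12×10⁻¹⁰ N·m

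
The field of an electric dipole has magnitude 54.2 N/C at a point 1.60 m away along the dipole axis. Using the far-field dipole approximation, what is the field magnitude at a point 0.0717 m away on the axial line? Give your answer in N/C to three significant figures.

Dipole fields scale as 1/r³ in the far field; the geometry is the same at both points.
E₂ = E₁ · (r₁/r₂)³ = 54.2 · (1.60/0.0717)³.
(r₁/r₂)³ = (22.32)³ = 1.111e+04.
E₂ ≈ 6.023×10⁵ N/C.

E ≈ 6.02×10⁵ N/C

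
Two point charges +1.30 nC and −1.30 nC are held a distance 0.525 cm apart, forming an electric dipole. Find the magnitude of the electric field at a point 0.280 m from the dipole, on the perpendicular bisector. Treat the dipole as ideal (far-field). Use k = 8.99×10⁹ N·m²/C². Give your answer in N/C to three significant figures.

Dipole moment p = qd = (1.30×10⁻⁹ C)(0.00525 m) = 6.825×10⁻¹² C·m.
On the perpendicular bisector E = kp/r³ (half the axial value at the same distance).
E = (8.99×10⁹)(6.825×10⁻¹²) / (0.280)³ = 2.795 N/C.

E ≈ 2.80 N/C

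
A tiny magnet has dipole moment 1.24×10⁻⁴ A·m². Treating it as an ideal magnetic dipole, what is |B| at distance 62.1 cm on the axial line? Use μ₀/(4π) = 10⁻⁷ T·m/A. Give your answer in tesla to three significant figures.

On axis B = (μ₀/4π)·2m/r³.
B = 2·(10⁻⁷)·(1.24×10⁻⁴) / (0.621)³ = 1.036×10⁻¹⁰ T.

B ≈ 1.04×10⁻¹⁰ T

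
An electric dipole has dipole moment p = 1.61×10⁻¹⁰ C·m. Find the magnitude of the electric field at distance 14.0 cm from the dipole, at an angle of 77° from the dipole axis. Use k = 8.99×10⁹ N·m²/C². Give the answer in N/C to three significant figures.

At angle θ the dipole field magnitude is E = (kp/r³)·√(1 + 3cos²θ).
kp/r³ = (8.99×10⁹)(1.61×10⁻¹⁰) / (0.140)³ = 527.5 N/C.
√(1 + 3cos²77°) = √(1 + 3·0.0506) = √1.1518 ≈ 1.0732.
E ≈ 527.5 × 1.073 = 566.1 N/C.

E ≈ 566 N/C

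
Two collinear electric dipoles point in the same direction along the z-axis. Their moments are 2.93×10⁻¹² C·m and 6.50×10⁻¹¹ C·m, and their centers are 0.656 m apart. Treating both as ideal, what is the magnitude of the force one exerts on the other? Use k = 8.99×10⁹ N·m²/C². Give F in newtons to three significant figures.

F ≈ 5.55×10⁻¹¹ N

On-axis field of dipole 1 at distance r: E = 2kp₁/r³. Force on dipole 2 is F = p₂·dE/dr (gradient along axis).
dE/dr = −6kp₁/r⁴, so |F| = 6kp₁p₂/r⁴ (attractive for aligned moments).
F = 6(8.99×10⁹)(2.93×10⁻¹²)(6.50×10⁻¹¹)/(0.656)⁴ = 5.547×10⁻¹¹ N.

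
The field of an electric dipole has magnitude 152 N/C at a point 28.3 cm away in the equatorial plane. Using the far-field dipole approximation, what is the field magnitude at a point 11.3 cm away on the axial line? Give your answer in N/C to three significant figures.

E ≈ 4780 N/C

Dipole fields scale as 1/r³ in the far field.
The axial field is twice the equatorial field at the same r, so the geometry factor is 2/1.
E₂ = E₁ · (2/1) · (r₁/r₂)³ = 152 · 2 · (28.3/11.3)³.
(r₁/r₂)³ = (2.504)³ = 15.71.
E₂ ≈ 4775 N/C.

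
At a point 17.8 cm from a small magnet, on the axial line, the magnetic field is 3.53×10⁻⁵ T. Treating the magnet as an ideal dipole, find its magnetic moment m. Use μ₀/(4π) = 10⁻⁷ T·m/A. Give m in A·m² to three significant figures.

m ≈ 0.995 A·m²

On axis B = (μ₀/4π)·2m/r³, so m = Br³·4π/(μ₀·2).
m = (3.53×10⁻⁵)·(0.178)³ / (2·10⁻⁷) = 0.9954 A·m².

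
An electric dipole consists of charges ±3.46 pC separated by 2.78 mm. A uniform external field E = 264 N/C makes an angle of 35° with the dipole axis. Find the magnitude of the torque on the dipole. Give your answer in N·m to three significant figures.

Dipole moment p = qd = (3.46×10⁻¹² C)(0.00278 m) = 9.619×10⁻¹⁵ C·m.
Torque on an electric dipole: τ = pE sinθ.
τ = (9.619×10⁻¹⁵)(264)·sin35° = 1.457×10⁻¹² N·m.

τ ≈ 1.46×10⁻¹² N·m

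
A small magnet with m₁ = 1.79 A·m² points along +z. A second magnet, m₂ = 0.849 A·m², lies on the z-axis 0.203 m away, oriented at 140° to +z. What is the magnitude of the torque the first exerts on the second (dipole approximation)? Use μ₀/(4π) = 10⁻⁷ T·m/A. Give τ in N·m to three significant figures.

τ ≈ 2.34×10⁻⁵ N·m

Dipole B is on the axis of dipole A, so B₁ there is axial: B₁ = (μ₀/4π)·2m₁/r³ along +z.
B₁ = 2(10⁻⁷)(1.79)/(0.203)³ = 4.280×10⁻⁵ T.
τ = m₂ B₁ sinθ.
τ = (0.849)(4.280×10⁻⁵)·sin140° = 2.335×10⁻⁵ N·m.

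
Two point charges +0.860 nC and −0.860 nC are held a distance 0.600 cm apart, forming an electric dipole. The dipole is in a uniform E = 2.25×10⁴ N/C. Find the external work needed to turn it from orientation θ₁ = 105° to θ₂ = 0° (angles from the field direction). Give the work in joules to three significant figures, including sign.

W ≈ -1.46×10⁻⁷ J

Dipole moment p = qd = (8.60×10⁻¹⁰ C)(0.00600 m) = 5.16×10⁻¹² C·m.
W_ext = ΔU = U(θ₂) − U(θ₁) = −pE cosθ₂ − (−pE cosθ₁) = pE(cosθ₁ − cosθ₂).
W = (5.16×10⁻¹²)(2.25×10⁴)·(cos105° − cos0°) = (1.161×10⁻⁷)·(-1.2588) = -1.461×10⁻⁷ J.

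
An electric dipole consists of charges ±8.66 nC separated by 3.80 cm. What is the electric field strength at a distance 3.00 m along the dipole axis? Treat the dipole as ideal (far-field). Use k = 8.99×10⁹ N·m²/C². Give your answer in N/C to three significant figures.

Dipole moment p = qd = (8.66×10⁻⁹ C)(0.0380 m) = 3.291×10⁻¹⁰ C·m.
On the dipole axis E = 2kp/r³.
E = 2·(8.99×10⁹)(3.291×10⁻¹⁰) / (3.00)³ = 0.2192 N/C.

E ≈ 0.219 N/C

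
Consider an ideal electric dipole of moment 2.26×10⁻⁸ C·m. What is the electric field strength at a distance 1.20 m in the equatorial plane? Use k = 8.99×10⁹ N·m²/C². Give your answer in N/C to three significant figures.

On the perpendicular bisector E = kp/r³ (half the axial value at the same distance).
E = (8.99×10⁹)(2.26×10⁻⁸) / (1.20)³ = 117.6 N/C.

E ≈ 118 N/C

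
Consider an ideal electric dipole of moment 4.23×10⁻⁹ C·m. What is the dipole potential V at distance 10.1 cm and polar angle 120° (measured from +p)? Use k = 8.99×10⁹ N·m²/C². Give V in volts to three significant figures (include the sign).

V ≈ -1860 V

The dipole potential is V = kp cosθ / r².
V = (8.99×10⁹)(4.23×10⁻⁹)·cos120° / (0.101)² = -1864 V.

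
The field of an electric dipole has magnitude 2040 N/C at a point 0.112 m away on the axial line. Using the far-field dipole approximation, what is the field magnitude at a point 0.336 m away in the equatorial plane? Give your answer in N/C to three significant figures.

E ≈ 37.8 N/C

Dipole fields scale as 1/r³ in the far field.
The axial field is twice the equatorial field at the same r, so the geometry factor is 1/2.
E₂ = E₁ · (1/2) · (r₁/r₂)³ = 2040 · 0.5 · (0.112/0.336)³.
(r₁/r₂)³ = (0.3333)³ = 0.03704.
E₂ ≈ 37.78 N/C.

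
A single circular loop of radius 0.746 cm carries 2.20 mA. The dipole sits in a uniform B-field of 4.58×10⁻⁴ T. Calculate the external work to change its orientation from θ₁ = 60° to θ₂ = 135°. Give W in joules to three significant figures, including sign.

W ≈ 2.13×10⁻¹⁰ J

Magnetic moment m = IA = Iπa² = (0.00220)·π·(0.00746)² = 3.846×10⁻⁷ A·m².
W_ext = ΔU = −mB cosθ₂ + mB cosθ₁ = mB(cosθ₁ − cosθ₂).
W = (3.846×10⁻⁷)(4.58×10⁻⁴)·(cos60° − cos135°) = (1.761×10⁻¹⁰)·(+1.2071) = 2.126×10⁻¹⁰ J.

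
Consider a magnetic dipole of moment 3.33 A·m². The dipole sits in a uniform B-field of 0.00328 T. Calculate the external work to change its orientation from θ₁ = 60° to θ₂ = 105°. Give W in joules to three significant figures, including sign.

W_ext = ΔU = −mB cosθ₂ + mB cosθ₁ = mB(cosθ₁ − cosθ₂).
W = (3.33)(0.00328)·(cos60° − cos105°) = (0.01092)·(+0.7588) = 0.008288 J.

W ≈ 0.00829 J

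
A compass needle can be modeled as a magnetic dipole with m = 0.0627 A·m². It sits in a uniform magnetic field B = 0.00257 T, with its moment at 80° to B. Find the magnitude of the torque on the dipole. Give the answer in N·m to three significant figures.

Torque on a magnetic dipole: τ = mB sinθ.
τ = (0.0627)(0.00257)·sin80° = 1.587×10⁻⁴ N·m.

τ ≈ 1.59×10⁻⁴ N·m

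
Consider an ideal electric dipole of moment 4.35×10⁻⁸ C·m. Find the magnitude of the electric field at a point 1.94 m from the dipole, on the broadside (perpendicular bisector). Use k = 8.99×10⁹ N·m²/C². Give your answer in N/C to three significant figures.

E ≈ 53.6 N/C

In the equatorial plane E = kp/r³.
E = (8.99×10⁹)(4.35×10⁻⁸) / (1.94)³ = 53.56 N/C.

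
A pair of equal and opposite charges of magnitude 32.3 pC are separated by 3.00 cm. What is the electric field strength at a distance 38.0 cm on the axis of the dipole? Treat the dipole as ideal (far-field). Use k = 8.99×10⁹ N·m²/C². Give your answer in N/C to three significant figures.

Dipole moment p = qd = (3.23×10⁻¹¹ C)(0.0300 m) = 9.69×10⁻¹³ C·m.
On the dipole axis E = 2kp/r³.
E = 2·(8.99×10⁹)(9.69×10⁻¹³) / (0.380)³ = 0.3175 N/C.

E ≈ 0.318 N/C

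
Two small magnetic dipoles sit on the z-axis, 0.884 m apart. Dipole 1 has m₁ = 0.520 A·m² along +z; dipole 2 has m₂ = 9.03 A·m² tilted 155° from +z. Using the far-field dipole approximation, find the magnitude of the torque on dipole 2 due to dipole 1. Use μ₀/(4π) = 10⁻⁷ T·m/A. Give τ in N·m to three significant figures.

τ ≈ 5.75×10⁻⁷ N·m

Dipole B is on the axis of dipole A, so B₁ there is axial: B₁ = (μ₀/4π)·2m₁/r³ along +z.
B₁ = 2(10⁻⁷)(0.520)/(0.884)³ = 1.505×10⁻⁷ T.
τ = m₂ B₁ sinθ.
τ = (9.03)(1.505×10⁻⁷)·sin155° = 5.745×10⁻⁷ N·m.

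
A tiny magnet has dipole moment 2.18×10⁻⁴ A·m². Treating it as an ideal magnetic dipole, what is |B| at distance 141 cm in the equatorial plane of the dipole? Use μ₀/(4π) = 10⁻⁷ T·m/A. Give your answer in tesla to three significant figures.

In the equatorial plane B = (μ₀/4π)·m/r³ (half the axial value).
B = (10⁻⁷)·(2.18×10⁻⁴) / (1.41)³ = 7.777×10⁻¹² T.

B ≈ 7.78×10⁻¹² T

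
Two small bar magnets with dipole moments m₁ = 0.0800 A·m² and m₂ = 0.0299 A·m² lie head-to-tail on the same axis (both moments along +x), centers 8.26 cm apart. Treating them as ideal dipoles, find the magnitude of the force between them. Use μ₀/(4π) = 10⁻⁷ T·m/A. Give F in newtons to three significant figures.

F ≈ 3.08×10⁻⁵ N

On-axis B of dipole 1: B = (μ₀/4π)·2m₁/r³. Force on dipole 2: F = m₂·dB/dr.
dB/dr = −(μ₀/4π)·6m₁/r⁴, so |F| = (μ₀/4π)·6m₁m₂/r⁴.
F = 6(10⁻⁷)(0.0800)(0.0299)/(0.0826)⁴ = 3.083×10⁻⁵ N.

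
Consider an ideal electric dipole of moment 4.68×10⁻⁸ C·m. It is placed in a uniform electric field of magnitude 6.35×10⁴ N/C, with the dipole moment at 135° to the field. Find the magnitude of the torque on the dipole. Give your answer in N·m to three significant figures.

τ ≈ 0.00210 N·m

Torque on an electric dipole: τ = pE sinθ.
τ = (4.68×10⁻⁸)(6.35×10⁴)·sin135° = 0.002101 N·m.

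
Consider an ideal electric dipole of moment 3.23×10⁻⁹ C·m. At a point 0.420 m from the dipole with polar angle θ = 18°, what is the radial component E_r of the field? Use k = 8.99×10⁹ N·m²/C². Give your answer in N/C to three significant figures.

For a dipole, E_r = (2kp cosθ)/r³.
kp/r³ = (8.99×10⁹)(3.23×10⁻⁹)/(0.420)³ = 391.9 N/C.
E_r = 2·391.9·cos18° = 745.5 N/C.

E_r ≈ 746 N/C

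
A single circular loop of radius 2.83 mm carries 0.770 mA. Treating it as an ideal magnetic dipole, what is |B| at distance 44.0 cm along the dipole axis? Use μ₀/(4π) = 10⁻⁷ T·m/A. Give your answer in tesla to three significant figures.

Magnetic moment m = IA = Iπa² = (7.70×10⁻⁴)·π·(0.00283)² = 1.937×10⁻⁸ A·m².
On axis B = (μ₀/4π)·2m/r³.
B = 2·(10⁻⁷)·(1.937×10⁻⁸) / (0.440)³ = 4.548×10⁻¹⁴ T.

B ≈ 4.55×10⁻¹⁴ T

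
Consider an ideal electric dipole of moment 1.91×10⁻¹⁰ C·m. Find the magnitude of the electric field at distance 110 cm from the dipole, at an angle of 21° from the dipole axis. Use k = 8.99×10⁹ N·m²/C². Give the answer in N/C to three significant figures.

At angle θ the dipole field magnitude is E = (kp/r³)·√(1 + 3cos²θ).
kp/r³ = (8.99×10⁹)(1.91×10⁻¹⁰) / (1.10)³ = 1.290 N/C.
√(1 + 3cos²21°) = √(1 + 3·0.8716) = √3.6147 ≈ 1.9012.
E ≈ 1.290 × 1.901 = 2.453 N/C.

E ≈ 2.45 N/C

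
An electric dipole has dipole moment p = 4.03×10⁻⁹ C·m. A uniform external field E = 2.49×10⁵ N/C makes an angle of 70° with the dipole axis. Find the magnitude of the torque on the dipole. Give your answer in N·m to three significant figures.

τ ≈ 9.43×10⁻⁴ N·m

Torque on an electric dipole: τ = pE sinθ.
τ = (4.03×10⁻⁹)(2.49×10⁵)·sin70° = 9.430×10⁻⁴ N·m.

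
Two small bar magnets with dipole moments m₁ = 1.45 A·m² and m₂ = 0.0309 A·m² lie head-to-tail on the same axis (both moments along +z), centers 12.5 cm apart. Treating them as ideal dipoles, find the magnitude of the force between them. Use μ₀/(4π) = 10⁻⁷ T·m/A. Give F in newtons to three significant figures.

F ≈ 1.10×10⁻⁴ N

On-axis B of dipole 1: B = (μ₀/4π)·2m₁/r³. Force on dipole 2: F = m₂·dB/dr.
dB/dr = −(μ₀/4π)·6m₁/r⁴, so |F| = (μ₀/4π)·6m₁m₂/r⁴.
F = 6(10⁻⁷)(1.45)(0.0309)/(0.125)⁴ = 1.101×10⁻⁴ N.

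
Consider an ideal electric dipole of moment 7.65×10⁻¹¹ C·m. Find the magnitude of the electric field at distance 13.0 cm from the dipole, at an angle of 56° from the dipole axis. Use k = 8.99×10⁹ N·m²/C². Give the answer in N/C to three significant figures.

E ≈ 436 N/C

At angle θ the dipole field magnitude is E = (kp/r³)·√(1 + 3cos²θ).
kp/r³ = (8.99×10⁹)(7.65×10⁻¹¹) / (0.130)³ = 313.0 N/C.
√(1 + 3cos²56°) = √(1 + 3·0.3127) = √1.9381 ≈ 1.3922.
E ≈ 313.0 × 1.392 = 435.8 N/C.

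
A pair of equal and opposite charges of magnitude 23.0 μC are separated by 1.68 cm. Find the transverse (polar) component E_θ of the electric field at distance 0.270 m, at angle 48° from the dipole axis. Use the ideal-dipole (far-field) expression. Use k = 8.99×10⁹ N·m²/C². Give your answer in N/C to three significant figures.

E_θ ≈ 1.31×10⁵ N/C

Dipole moment p = qd = (2.30×10⁻⁵ C)(0.0168 m) = 3.864×10⁻⁷ C·m.
For a dipole, E_θ = (kp sinθ)/r³.
kp/r³ = (8.99×10⁹)(3.864×10⁻⁷)/(0.270)³ = 1.765×10⁵ N/C.
E_θ = 1.765×10⁵·sin48° = 1.312×10⁵ N/C.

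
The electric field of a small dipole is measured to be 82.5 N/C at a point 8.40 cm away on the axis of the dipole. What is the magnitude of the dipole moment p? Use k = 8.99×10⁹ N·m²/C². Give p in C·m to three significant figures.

p ≈ 2.72×10⁻¹² C·m

On axis E = 2kp/r³, so p = Er³/(2k).
p = (82.5)·(0.0840)³ / (2·8.99×10⁹) = 2.720×10⁻¹² C·m.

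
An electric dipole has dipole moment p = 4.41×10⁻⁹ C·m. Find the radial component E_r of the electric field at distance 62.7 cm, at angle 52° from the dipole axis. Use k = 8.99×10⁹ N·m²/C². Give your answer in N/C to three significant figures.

For a dipole, E_r = (2kp cosθ)/r³.
kp/r³ = (8.99×10⁹)(4.41×10⁻⁹)/(0.627)³ = 160.8 N/C.
E_r = 2·160.8·cos52° = 198.0 N/C.

E_r ≈ 198 N/C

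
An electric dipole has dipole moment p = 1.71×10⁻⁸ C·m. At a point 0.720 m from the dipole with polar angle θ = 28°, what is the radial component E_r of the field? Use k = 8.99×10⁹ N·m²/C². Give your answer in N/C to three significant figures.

E_r ≈ 727 N/C

For a dipole, E_r = (2kp cosθ)/r³.
kp/r³ = (8.99×10⁹)(1.71×10⁻⁸)/(0.720)³ = 411.9 N/C.
E_r = 2·411.9·cos28° = 727.3 N/C.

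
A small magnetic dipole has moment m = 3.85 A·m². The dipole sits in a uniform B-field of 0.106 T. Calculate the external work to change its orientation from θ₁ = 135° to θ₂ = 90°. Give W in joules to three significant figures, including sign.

W ≈ -0.289 J

W_ext = ΔU = −mB cosθ₂ + mB cosθ₁ = mB(cosθ₁ − cosθ₂).
W = (3.85)(0.106)·(cos135° − cos90°) = (0.4081)·(-0.7071) = -0.2886 J.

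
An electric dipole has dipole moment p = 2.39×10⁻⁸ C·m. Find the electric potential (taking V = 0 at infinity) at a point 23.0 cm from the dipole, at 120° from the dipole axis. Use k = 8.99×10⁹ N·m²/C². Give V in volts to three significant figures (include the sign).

The dipole potential is V = kp cosθ / r².
V = (8.99×10⁹)(2.39×10⁻⁸)·cos120° / (0.230)² = -2031 V.

V ≈ -2030 V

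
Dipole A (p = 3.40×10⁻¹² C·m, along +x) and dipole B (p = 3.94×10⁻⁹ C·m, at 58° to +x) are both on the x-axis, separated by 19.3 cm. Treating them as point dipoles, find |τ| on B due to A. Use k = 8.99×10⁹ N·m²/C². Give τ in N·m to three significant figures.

The second dipole sits on the axis of the first, so the field there is axial: E₁ = 2kp₁/r³ along +x.
E₁ = 2(8.99×10⁹)(3.40×10⁻¹²)/(0.193)³ = 8.503 N/C.
Torque on the second dipole: τ = p₂ E₁ sinθ.
τ = (3.94×10⁻⁹)(8.503)·sin58° = 2.841×10⁻⁸ N·m.

τ ≈ 2.84×10⁻⁸ N·m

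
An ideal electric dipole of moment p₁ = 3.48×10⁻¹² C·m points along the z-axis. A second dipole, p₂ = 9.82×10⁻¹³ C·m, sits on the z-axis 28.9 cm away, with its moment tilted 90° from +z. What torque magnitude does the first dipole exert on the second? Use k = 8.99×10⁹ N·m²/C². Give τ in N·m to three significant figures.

The second dipole sits on the axis of the first, so the field there is axial: E₁ = 2kp₁/r³ along +z.
E₁ = 2(8.99×10⁹)(3.48×10⁻¹²)/(0.289)³ = 2.592 N/C.
Torque on the second dipole: τ = p₂ E₁ sinθ.
τ = (9.82×10⁻¹³)(2.592)·sin90° = 2.546×10⁻¹² N·m.

τ ≈ 2.55×10⁻¹² N·m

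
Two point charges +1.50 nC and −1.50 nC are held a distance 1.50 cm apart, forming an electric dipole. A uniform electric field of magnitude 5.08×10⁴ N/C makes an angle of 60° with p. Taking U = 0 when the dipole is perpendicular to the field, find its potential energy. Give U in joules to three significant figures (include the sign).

Dipole moment p = qd = (1.50×10⁻⁹ C)(0.0150 m) = 2.25×10⁻¹¹ C·m.
U = −p·E = −pE cosθ.
U = −(2.25×10⁻¹¹)(5.08×10⁴)·cos60° = -5.715×10⁻⁷ J.

U ≈ -5.72×10⁻⁷ J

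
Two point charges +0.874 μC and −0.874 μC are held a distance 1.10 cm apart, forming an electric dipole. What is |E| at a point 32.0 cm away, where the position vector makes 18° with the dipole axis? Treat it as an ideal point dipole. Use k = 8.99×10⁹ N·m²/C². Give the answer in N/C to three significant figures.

Dipole moment p = qd = (8.74×10⁻⁷ C)(0.0110 m) = 9.614×10⁻⁹ C·m.
At angle θ the dipole field magnitude is E = (kp/r³)·√(1 + 3cos²θ).
kp/r³ = (8.99×10⁹)(9.614×10⁻⁹) / (0.320)³ = 2638 N/C.
√(1 + 3cos²18°) = √(1 + 3·0.9045) = √3.7135 ≈ 1.9271.
E ≈ 2638 × 1.927 = 5083 N/C.

E ≈ 5080 N/C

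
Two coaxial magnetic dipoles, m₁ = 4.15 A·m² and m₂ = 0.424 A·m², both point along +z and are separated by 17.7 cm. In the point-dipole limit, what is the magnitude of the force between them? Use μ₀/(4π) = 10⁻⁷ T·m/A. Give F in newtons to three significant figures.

F ≈ 0.00108 N

On-axis B of dipole 1: B = (μ₀/4π)·2m₁/r³. Force on dipole 2: F = m₂·dB/dr.
dB/dr = −(μ₀/4π)·6m₁/r⁴, so |F| = (μ₀/4π)·6m₁m₂/r⁴.
F = 6(10⁻⁷)(4.15)(0.424)/(0.177)⁴ = 0.001076 N.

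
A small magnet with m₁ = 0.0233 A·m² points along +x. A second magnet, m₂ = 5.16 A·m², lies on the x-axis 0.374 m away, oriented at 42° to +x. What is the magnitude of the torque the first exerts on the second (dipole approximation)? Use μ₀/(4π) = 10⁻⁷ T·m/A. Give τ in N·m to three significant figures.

Dipole B is on the axis of dipole A, so B₁ there is axial: B₁ = (μ₀/4π)·2m₁/r³ along +x.
B₁ = 2(10⁻⁷)(0.0233)/(0.374)³ = 8.908×10⁻⁸ T.
τ = m₂ B₁ sinθ.
τ = (5.16)(8.908×10⁻⁸)·sin42° = 3.076×10⁻⁷ N·m.

τ ≈ 3.08×10⁻⁷ N·m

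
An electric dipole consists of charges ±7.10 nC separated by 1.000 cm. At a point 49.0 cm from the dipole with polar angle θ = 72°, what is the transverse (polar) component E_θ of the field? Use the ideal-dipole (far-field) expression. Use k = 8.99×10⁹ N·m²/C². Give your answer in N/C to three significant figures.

Dipole moment p = qd = (7.10×10⁻⁹ C)(0.0100 m) = 7.10×10⁻¹¹ C·m.
For a dipole, E_θ = (kp sinθ)/r³.
kp/r³ = (8.99×10⁹)(7.10×10⁻¹¹)/(0.490)³ = 5.425 N/C.
E_θ = 5.425·sin72° = 5.160 N/C.

E_θ ≈ 5.16 N/C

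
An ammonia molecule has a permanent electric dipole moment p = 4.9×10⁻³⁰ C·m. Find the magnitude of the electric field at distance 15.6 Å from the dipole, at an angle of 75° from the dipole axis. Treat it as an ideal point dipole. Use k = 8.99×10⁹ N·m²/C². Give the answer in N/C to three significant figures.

At angle θ the dipole field magnitude is E = (kp/r³)·√(1 + 3cos²θ).
kp/r³ = (8.99×10⁹)(4.90×10⁻³⁰) / (1.56×10⁻⁹)³ = 1.160×10⁷ N/C.
√(1 + 3cos²75°) = √(1 + 3·0.0670) = √1.2010 ≈ 1.0959.
E ≈ 1.160×10⁷ × 1.096 = 1.272×10⁷ N/C.

E ≈ 1.27×10⁷ N/C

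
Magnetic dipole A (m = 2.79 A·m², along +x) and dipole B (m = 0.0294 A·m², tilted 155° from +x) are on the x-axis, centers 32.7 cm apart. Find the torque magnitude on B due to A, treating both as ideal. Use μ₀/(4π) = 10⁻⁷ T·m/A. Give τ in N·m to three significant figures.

τ ≈ 1.98×10⁻⁷ N·m

Dipole B is on the axis of dipole A, so B₁ there is axial: B₁ = (μ₀/4π)·2m₁/r³ along +x.
B₁ = 2(10⁻⁷)(2.79)/(0.327)³ = 1.596×10⁻⁵ T.
τ = m₂ B₁ sinθ.
τ = (0.0294)(1.596×10⁻⁵)·sin155° = 1.983×10⁻⁷ N·m.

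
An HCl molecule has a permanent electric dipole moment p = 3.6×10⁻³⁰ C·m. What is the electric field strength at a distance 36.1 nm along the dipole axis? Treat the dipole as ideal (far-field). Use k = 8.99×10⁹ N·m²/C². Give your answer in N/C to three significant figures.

E ≈ 1380 N/C

On the dipole axis E = 2kp/r³.
E = 2·(8.99×10⁹)(3.60×10⁻³⁰) / (3.61×10⁻⁸)³ = 1376 N/C.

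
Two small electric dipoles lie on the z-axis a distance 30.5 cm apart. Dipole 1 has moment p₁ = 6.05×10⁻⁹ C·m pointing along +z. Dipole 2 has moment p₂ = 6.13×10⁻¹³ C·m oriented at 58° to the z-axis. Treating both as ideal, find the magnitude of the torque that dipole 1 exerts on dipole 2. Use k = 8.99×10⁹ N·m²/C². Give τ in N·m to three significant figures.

τ ≈ 1.99×10⁻⁹ N·m

The second dipole sits on the axis of the first, so the field there is axial: E₁ = 2kp₁/r³ along +z.
E₁ = 2(8.99×10⁹)(6.05×10⁻⁹)/(0.305)³ = 3834 N/C.
Torque on the second dipole: τ = p₂ E₁ sinθ.
τ = (6.13×10⁻¹³)(3834)·sin58° = 1.993×10⁻⁹ N·m.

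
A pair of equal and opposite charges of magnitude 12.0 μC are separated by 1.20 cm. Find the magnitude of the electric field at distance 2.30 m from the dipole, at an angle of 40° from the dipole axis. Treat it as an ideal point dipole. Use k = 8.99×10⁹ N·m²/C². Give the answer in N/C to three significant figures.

E ≈ 177 N/C

Dipole moment p = qd = (1.20×10⁻⁵ C)(0.0120 m) = 1.44×10⁻⁷ C·m.
At angle θ the dipole field magnitude is E = (kp/r³)·√(1 + 3cos²θ).
kp/r³ = (8.99×10⁹)(1.44×10⁻⁷) / (2.30)³ = 106.4 N/C.
√(1 + 3cos²40°) = √(1 + 3·0.5868) = √2.7605 ≈ 1.6615.
E ≈ 106.4 × 1.661 = 176.8 N/C.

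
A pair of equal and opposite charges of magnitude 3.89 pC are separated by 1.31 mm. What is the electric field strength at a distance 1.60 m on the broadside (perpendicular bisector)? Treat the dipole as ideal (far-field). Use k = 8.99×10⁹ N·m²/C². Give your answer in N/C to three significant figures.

Dipole moment p = qd = (3.89×10⁻¹² C)(0.00131 m) = 5.096×10⁻¹⁵ C·m.
In the equatorial plane E = kp/r³.
E = (8.99×10⁹)(5.096×10⁻¹⁵) / (1.60)³ = 1.118×10⁻⁵ N/C.

E ≈ 1.12×10⁻⁵ N/C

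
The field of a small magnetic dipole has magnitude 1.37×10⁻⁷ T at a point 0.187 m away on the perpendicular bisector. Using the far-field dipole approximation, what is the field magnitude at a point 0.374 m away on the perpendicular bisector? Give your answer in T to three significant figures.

Dipole fields scale as 1/r³ in the far field; the geometry is the same at both points.
B₂ = B₁ · (r₁/r₂)³ = 1.37×10⁻⁷ · (0.187/0.374)³.
(r₁/r₂)³ = (0.5)³ = 0.125.
B₂ ≈ 1.712×10⁻⁸ T.

B ≈ 1.71×10⁻⁸ T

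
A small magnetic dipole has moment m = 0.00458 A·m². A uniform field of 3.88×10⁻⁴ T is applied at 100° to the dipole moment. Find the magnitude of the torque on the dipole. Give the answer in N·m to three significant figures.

Torque on a magnetic dipole: τ = mB sinθ.
τ = (0.00458)(3.88×10⁻⁴)·sin100° = 1.750×10⁻⁶ N·m.

τ ≈ 1.75×10⁻⁶ N·m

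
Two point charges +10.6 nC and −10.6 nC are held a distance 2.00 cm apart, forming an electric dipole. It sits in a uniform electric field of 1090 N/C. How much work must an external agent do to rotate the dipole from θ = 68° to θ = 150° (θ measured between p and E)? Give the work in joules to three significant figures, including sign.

W ≈ 2.87×10⁻⁷ J

Dipole moment p = qd = (1.06×10⁻⁸ C)(0.0200 m) = 2.12×10⁻¹⁰ C·m.
W_ext = ΔU = U(θ₂) − U(θ₁) = −pE cosθ₂ − (−pE cosθ₁) = pE(cosθ₁ − cosθ₂).
W = (2.12×10⁻¹⁰)(1090)·(cos68° − cos150°) = (2.311×10⁻⁷)·(+1.2406) = 2.867×10⁻⁷ J.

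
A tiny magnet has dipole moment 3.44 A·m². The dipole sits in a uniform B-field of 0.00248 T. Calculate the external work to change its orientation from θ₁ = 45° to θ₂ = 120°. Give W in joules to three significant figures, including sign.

W_ext = ΔU = −mB cosθ₂ + mB cosθ₁ = mB(cosθ₁ − cosθ₂).
W = (3.44)(0.00248)·(cos45° − cos120°) = (0.008531)·(+1.2071) = 0.01030 J.

W ≈ 0.0103 J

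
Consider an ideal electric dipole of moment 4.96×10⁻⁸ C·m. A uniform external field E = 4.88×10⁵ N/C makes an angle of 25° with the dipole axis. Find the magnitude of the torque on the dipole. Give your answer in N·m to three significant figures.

Torque on an electric dipole: τ = pE sinθ.
τ = (4.96×10⁻⁸)(4.88×10⁵)·sin25° = 0.01023 N·m.

τ ≈ 0.0102 N·m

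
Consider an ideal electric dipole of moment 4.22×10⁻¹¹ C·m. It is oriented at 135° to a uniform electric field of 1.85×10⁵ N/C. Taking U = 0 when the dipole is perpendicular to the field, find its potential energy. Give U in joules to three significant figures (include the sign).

U ≈ 5.52×10⁻⁶ J

U = −p·E = −pE cosθ.
U = −(4.22×10⁻¹¹)(1.85×10⁵)·cos135° = 5.520×10⁻⁶ J.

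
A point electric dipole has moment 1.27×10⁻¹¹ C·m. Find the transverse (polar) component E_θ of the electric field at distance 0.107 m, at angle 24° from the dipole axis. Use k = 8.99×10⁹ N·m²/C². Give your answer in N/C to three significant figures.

E_θ ≈ 37.9 N/C

For a dipole, E_θ = (kp sinθ)/r³.
kp/r³ = (8.99×10⁹)(1.27×10⁻¹¹)/(0.107)³ = 93.20 N/C.
E_θ = 93.20·sin24° = 37.91 N/C.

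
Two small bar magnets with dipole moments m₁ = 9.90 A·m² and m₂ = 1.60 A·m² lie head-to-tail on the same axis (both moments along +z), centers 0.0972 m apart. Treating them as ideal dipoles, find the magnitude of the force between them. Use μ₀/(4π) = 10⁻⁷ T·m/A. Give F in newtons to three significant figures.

F ≈ 0.106 N

On-axis B of dipole 1: B = (μ₀/4π)·2m₁/r³. Force on dipole 2: F = m₂·dB/dr.
dB/dr = −(μ₀/4π)·6m₁/r⁴, so |F| = (μ₀/4π)·6m₁m₂/r⁴.
F = 6(10⁻⁷)(9.90)(1.60)/(0.0972)⁴ = 0.1065 N.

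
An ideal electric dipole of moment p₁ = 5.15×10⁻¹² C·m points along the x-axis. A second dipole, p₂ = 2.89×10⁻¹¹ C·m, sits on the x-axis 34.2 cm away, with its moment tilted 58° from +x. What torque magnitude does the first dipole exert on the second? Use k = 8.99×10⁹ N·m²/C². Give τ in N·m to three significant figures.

τ ≈ 5.67×10⁻¹¹ N·m

The second dipole sits on the axis of the first, so the field there is axial: E₁ = 2kp₁/r³ along +x.
E₁ = 2(8.99×10⁹)(5.15×10⁻¹²)/(0.342)³ = 2.315 N/C.
Torque on the second dipole: τ = p₂ E₁ sinθ.
τ = (2.89×10⁻¹¹)(2.315)·sin58° = 5.673×10⁻¹¹ N·m.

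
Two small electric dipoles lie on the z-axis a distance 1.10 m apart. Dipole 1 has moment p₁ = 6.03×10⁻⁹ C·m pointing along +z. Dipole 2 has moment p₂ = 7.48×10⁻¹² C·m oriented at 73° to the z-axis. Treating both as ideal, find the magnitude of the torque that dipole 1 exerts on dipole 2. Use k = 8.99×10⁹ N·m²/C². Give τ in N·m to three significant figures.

The second dipole sits on the axis of the first, so the field there is axial: E₁ = 2kp₁/r³ along +z.
E₁ = 2(8.99×10⁹)(6.03×10⁻⁹)/(1.10)³ = 81.46 N/C.
Torque on the second dipole: τ = p₂ E₁ sinθ.
τ = (7.48×10⁻¹²)(81.46)·sin73° = 5.827×10⁻¹⁰ N·m.

τ ≈ 5.83×10⁻¹⁰ N·m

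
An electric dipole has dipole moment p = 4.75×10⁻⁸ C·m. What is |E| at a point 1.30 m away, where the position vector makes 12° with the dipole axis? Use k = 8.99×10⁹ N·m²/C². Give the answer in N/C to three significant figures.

At angle θ the dipole field magnitude is E = (kp/r³)·√(1 + 3cos²θ).
kp/r³ = (8.99×10⁹)(4.75×10⁻⁸) / (1.30)³ = 194.4 N/C.
√(1 + 3cos²12°) = √(1 + 3·0.9568) = √3.8703 ≈ 1.9673.
E ≈ 194.4 × 1.967 = 382.4 N/C.

E ≈ 382 N/C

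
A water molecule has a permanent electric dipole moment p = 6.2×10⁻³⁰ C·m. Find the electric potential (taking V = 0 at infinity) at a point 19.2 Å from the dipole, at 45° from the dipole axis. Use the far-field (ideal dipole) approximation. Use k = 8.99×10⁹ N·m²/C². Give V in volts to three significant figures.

V ≈ 0.0107 V

The dipole potential is V = kp cosθ / r².
V = (8.99×10⁹)(6.20×10⁻³⁰)·cos45° / (1.92×10⁻⁹)² = 0.01069 V.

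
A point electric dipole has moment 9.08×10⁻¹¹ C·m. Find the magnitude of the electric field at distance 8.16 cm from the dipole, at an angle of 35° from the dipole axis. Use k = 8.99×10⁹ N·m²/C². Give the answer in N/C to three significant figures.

At angle θ the dipole field magnitude is E = (kp/r³)·√(1 + 3cos²θ).
kp/r³ = (8.99×10⁹)(9.08×10⁻¹¹) / (0.0816)³ = 1502 N/C.
√(1 + 3cos²35°) = √(1 + 3·0.6710) = √3.0130 ≈ 1.7358.
E ≈ 1502 × 1.736 = 2608 N/C.

E ≈ 2610 N/C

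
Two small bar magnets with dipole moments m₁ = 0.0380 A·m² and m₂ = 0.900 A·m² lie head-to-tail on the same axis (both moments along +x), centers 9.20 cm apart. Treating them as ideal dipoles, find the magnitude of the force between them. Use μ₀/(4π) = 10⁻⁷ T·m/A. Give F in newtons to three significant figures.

On-axis B of dipole 1: B = (μ₀/4π)·2m₁/r³. Force on dipole 2: F = m₂·dB/dr.
dB/dr = −(μ₀/4π)·6m₁/r⁴, so |F| = (μ₀/4π)·6m₁m₂/r⁴.
F = 6(10⁻⁷)(0.0380)(0.900)/(0.0920)⁴ = 2.864×10⁻⁴ N.

F ≈ 2.86×10⁻⁴ N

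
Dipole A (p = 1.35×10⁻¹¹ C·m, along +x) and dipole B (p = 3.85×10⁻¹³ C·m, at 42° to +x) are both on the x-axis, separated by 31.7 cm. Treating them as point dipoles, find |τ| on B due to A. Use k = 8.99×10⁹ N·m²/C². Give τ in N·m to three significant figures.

The second dipole sits on the axis of the first, so the field there is axial: E₁ = 2kp₁/r³ along +x.
E₁ = 2(8.99×10⁹)(1.35×10⁻¹¹)/(0.317)³ = 7.620 N/C.
Torque on the second dipole: τ = p₂ E₁ sinθ.
τ = (3.85×10⁻¹³)(7.620)·sin42° = 1.963×10⁻¹² N·m.

τ ≈ 1.96×10⁻¹² N·m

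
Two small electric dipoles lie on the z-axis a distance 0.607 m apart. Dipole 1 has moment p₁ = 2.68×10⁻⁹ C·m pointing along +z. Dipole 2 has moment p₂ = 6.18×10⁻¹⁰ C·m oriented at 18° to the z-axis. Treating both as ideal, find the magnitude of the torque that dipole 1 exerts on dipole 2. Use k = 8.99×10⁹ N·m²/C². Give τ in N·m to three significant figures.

The second dipole sits on the axis of the first, so the field there is axial: E₁ = 2kp₁/r³ along +z.
E₁ = 2(8.99×10⁹)(2.68×10⁻⁹)/(0.607)³ = 215.5 N/C.
Torque on the second dipole: τ = p₂ E₁ sinθ.
τ = (6.18×10⁻¹⁰)(215.5)·sin18° = 4.115×10⁻⁸ N·m.

τ ≈ 4.11×10⁻⁸ N·m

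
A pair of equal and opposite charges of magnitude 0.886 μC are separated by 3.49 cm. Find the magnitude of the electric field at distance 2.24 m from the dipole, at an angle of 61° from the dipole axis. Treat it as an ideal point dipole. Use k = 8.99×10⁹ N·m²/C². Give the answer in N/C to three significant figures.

E ≈ 32.3 N/C

Dipole moment p = qd = (8.86×10⁻⁷ C)(0.0349 m) = 3.092×10⁻⁸ C·m.
At angle θ the dipole field magnitude is E = (kp/r³)·√(1 + 3cos²θ).
kp/r³ = (8.99×10⁹)(3.092×10⁻⁸) / (2.24)³ = 24.73 N/C.
√(1 + 3cos²61°) = √(1 + 3·0.2350) = √1.7051 ≈ 1.3058.
E ≈ 24.73 × 1.306 = 32.29 N/C.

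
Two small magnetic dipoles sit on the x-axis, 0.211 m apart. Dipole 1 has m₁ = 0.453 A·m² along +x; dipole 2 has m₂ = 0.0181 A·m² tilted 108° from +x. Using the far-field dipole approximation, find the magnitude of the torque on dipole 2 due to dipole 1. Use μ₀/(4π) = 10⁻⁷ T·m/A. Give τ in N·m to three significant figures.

Dipole B is on the axis of dipole A, so B₁ there is axial: B₁ = (μ₀/4π)·2m₁/r³ along +x.
B₁ = 2(10⁻⁷)(0.453)/(0.211)³ = 9.645×10⁻⁶ T.
τ = m₂ B₁ sinθ.
τ = (0.0181)(9.645×10⁻⁶)·sin108° = 1.660×10⁻⁷ N·m.

τ ≈ 1.66×10⁻⁷ N·m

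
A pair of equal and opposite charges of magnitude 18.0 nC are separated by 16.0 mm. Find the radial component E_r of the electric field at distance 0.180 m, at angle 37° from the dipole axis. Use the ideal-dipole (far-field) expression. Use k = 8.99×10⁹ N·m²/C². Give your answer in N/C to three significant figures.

Dipole moment p = qd = (1.80×10⁻⁸ C)(0.0160 m) = 2.88×10⁻¹⁰ C·m.
For a dipole, E_r = (2kp cosθ)/r³.
kp/r³ = (8.99×10⁹)(2.88×10⁻¹⁰)/(0.180)³ = 444.0 N/C.
E_r = 2·444.0·cos37° = 709.1 N/C.

E_r ≈ 709 N/C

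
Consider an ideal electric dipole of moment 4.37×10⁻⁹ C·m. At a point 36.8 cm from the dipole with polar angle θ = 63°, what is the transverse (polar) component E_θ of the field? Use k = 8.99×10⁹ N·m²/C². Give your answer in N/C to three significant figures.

For a dipole, E_θ = (kp sinθ)/r³.
kp/r³ = (8.99×10⁹)(4.37×10⁻⁹)/(0.368)³ = 788.3 N/C.
E_θ = 788.3·sin63° = 702.4 N/C.

E_θ ≈ 702 N/C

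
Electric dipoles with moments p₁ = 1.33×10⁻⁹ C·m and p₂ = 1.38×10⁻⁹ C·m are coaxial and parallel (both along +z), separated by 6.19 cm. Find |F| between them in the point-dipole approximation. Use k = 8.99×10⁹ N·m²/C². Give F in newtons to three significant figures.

On-axis field of dipole 1 at distance r: E = 2kp₁/r³. Force on dipole 2 is F = p₂·dE/dr (gradient along axis).
dE/dr = −6kp₁/r⁴, so |F| = 6kp₁p₂/r⁴ (attractive for aligned moments).
F = 6(8.99×10⁹)(1.33×10⁻⁹)(1.38×10⁻⁹)/(0.0619)⁴ = 0.006743 N.

F ≈ 0.00674 N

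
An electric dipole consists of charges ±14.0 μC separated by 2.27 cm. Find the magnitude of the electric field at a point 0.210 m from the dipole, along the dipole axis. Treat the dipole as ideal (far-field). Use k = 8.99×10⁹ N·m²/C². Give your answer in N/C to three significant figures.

E ≈ 6.17×10⁵ N/C

Dipole moment p = qd = (1.40×10⁻⁵ C)(0.0227 m) = 3.178×10⁻⁷ C·m.
On the dipole axis E = 2kp/r³.
E = 2·(8.99×10⁹)(3.178×10⁻⁷) / (0.210)³ = 6.170×10⁵ N/C.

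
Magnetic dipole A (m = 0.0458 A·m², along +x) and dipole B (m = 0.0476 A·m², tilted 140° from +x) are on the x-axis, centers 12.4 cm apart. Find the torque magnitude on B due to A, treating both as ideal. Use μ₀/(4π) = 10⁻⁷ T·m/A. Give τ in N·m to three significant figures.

τ ≈ 1.47×10⁻⁷ N·m

Dipole B is on the axis of dipole A, so B₁ there is axial: B₁ = (μ₀/4π)·2m₁/r³ along +x.
B₁ = 2(10⁻⁷)(0.0458)/(0.124)³ = 4.804×10⁻⁶ T.
τ = m₂ B₁ sinθ.
τ = (0.0476)(4.804×10⁻⁶)·sin140° = 1.470×10⁻⁷ N·m.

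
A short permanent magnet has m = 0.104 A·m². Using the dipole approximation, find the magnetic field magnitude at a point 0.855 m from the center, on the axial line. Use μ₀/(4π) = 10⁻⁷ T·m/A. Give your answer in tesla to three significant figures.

On axis B = (μ₀/4π)·2m/r³.
B = 2·(10⁻⁷)·(0.104) / (0.855)³ = 3.328×10⁻⁸ T.

B ≈ 3.33×10⁻⁸ T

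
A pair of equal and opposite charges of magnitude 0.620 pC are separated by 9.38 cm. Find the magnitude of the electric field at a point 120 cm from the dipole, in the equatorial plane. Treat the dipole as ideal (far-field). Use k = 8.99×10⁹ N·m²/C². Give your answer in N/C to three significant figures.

E ≈ 3.03×10⁻⁴ N/C

Dipole moment p = qd = (6.20×10⁻¹³ C)(0.0938 m) = 5.816×10⁻¹⁴ C·m.
In the equatorial plane E = kp/r³.
E = (8.99×10⁹)(5.816×10⁻¹⁴) / (1.20)³ = 3.026×10⁻⁴ N/C.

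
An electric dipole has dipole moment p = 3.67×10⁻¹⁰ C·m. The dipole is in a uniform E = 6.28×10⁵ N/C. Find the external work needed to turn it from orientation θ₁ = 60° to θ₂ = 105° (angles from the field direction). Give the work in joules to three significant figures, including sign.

W_ext = ΔU = U(θ₂) − U(θ₁) = −pE cosθ₂ − (−pE cosθ₁) = pE(cosθ₁ − cosθ₂).
W = (3.67×10⁻¹⁰)(6.28×10⁵)·(cos60° − cos105°) = (2.305×10⁻⁴)·(+0.7588) = 1.749×10⁻⁴ J.

W ≈ 1.75×10⁻⁴ J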